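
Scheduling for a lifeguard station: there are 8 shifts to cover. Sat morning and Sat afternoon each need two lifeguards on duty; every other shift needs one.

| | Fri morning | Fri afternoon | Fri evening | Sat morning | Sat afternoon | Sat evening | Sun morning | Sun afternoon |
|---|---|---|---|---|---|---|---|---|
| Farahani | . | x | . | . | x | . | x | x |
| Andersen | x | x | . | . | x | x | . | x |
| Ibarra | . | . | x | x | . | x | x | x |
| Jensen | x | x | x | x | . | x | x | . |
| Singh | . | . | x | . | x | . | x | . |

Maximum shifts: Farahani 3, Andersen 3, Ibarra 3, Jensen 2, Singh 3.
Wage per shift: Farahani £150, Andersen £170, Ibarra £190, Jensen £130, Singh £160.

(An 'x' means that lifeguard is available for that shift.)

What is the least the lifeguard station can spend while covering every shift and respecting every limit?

£1550

Sat morning can only be covered by Ibarra and Jensen, so that assignment is forced.
Picking the cheapest available lifeguard for each shift independently would cost £1430, but that ignores the shift limits.
An optimal schedule: Fri morning→Jensen, Fri afternoon→Farahani, Fri evening→Singh, Sat morning→Jensen+Ibarra, Sat afternoon→Farahani+Singh, Sat evening→Andersen, Sun morning→Singh, Sun afternoon→Farahani.
Total: 130 + 150 + 160 + 130 + 190 + 150 + 160 + 170 + 160 + 150 = £1550.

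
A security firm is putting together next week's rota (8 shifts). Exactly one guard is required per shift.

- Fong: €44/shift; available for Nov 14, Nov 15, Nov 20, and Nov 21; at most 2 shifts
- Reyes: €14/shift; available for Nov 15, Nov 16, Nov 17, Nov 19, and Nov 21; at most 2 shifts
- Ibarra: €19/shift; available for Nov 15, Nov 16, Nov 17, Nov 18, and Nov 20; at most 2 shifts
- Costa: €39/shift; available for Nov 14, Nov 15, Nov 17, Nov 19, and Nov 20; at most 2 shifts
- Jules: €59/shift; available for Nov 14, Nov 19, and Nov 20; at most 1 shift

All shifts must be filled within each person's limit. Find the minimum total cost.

€232

Nov 18 can only be covered by Ibarra, so that assignment is forced.
Picking the cheapest available guard for each shift independently would cost €147, but that ignores the shift limits.
An optimal schedule: Nov 14→Fong, Nov 15→Ibarra, Nov 16→Reyes, Nov 17→Reyes, Nov 18→Ibarra, Nov 19→Costa, Nov 20→Costa, Nov 21→Fong.
Total: 44 + 19 + 14 + 14 + 19 + 39 + 39 + 44 = €232.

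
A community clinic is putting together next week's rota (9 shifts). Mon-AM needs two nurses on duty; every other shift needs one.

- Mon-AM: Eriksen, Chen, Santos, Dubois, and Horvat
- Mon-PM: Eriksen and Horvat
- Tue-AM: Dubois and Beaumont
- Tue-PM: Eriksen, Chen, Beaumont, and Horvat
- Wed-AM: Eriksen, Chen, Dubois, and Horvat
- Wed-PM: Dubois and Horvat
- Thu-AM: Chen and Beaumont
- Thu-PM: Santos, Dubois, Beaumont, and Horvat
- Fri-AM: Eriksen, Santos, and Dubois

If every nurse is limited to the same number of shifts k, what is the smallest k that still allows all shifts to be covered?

With 6 nurses and 10 worker-slots to fill, someone must work at least ⌈10/6⌉ = 2 shifts, so k ≥ 2.
k = 2 works: Mon-AM→Santos+Horvat, Mon-PM→Eriksen, Tue-AM→Dubois, Tue-PM→Chen, Wed-AM→Horvat, Wed-PM→Dubois, Thu-AM→Chen, Thu-PM→Santos, Fri-AM→Eriksen.
Loads: Eriksen 2, Chen 2, Santos 2, Dubois 2, Beaumont 0, Horvat 2 — all ≤ 2.

2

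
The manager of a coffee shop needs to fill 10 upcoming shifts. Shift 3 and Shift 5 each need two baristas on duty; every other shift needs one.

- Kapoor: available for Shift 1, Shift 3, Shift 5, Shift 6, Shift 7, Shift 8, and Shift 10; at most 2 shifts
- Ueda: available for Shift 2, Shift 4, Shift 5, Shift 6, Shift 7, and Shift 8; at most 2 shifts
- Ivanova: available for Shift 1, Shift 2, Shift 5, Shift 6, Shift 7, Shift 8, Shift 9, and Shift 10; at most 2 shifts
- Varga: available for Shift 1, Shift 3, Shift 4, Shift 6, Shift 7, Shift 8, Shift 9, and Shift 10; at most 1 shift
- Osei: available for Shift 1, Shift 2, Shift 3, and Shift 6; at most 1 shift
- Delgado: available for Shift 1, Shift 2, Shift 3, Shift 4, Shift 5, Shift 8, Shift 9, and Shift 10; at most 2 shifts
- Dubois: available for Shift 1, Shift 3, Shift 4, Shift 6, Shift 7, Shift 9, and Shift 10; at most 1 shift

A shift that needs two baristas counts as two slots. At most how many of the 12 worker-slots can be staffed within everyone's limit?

Total capacity across all baristas is 2+2+2+1+1+2+1 = 11, and 12 slots are needed, so at most 11 can be filled.
An assignment achieving 11: Shift 1→Osei, Shift 2→Ueda, Shift 3→Kapoor+Varga, Shift 4→Ueda, Shift 5→Kapoor+Ivanova, Shift 7→Dubois, Shift 8→Delgado, Shift 9→Ivanova, Shift 10→Delgado.
Loads: Kapoor 2/2, Ueda 2/2, Ivanova 2/2, Varga 1/1, Osei 1/1, Delgado 2/2, Dubois 1/1.

11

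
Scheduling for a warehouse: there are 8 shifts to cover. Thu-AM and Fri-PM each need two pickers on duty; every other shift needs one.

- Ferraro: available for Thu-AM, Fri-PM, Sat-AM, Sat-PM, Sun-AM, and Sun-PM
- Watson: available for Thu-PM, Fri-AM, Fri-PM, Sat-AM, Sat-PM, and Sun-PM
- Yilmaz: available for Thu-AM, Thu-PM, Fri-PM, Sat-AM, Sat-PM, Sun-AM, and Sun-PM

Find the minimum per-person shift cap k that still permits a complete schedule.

4

With 3 pickers and 10 worker-slots to fill, someone must work at least ⌈10/3⌉ = 4 shifts, so k ≥ 4.
k = 4 works: Thu-AM→Ferraro+Yilmaz, Thu-PM→Watson, Fri-AM→Watson, Fri-PM→Ferraro+Watson, Sat-AM→Ferraro, Sat-PM→Watson, Sun-AM→Ferraro, Sun-PM→Yilmaz.
Loads: Ferraro 4, Watson 4, Yilmaz 2 — all ≤ 4.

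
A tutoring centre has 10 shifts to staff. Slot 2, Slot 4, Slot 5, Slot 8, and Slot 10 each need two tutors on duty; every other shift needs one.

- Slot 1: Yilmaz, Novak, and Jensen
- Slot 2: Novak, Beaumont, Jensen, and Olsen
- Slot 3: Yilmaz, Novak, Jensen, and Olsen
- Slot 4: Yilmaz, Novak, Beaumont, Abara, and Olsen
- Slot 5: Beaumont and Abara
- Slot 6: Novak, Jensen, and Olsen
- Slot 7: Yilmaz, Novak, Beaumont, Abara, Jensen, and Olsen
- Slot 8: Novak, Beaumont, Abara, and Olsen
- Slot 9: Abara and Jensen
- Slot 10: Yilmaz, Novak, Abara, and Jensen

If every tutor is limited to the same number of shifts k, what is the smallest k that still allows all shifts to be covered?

3

With 6 tutors and 15 worker-slots to fill, someone must work at least ⌈15/6⌉ = 3 shifts, so k ≥ 3.
k = 3 works: Slot 1→Yilmaz, Slot 2→Novak+Beaumont, Slot 3→Yilmaz, Slot 4→Beaumont+Olsen, Slot 5→Beaumont+Abara, Slot 6→Novak, Slot 7→Yilmaz, Slot 8→Novak+Olsen, Slot 9→Abara, Slot 10→Abara+Jensen.
Loads: Yilmaz 3, Novak 3, Beaumont 3, Abara 3, Jensen 1, Olsen 2 — all ≤ 3.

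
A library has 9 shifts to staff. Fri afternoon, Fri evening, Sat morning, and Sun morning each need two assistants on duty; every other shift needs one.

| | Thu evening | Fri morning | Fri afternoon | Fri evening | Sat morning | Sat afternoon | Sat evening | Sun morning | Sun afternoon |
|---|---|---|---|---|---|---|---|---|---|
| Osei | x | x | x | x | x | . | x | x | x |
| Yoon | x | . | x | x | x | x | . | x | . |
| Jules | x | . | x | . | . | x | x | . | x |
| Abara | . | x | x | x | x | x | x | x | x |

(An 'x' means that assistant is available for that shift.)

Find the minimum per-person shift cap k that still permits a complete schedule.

4

With 4 assistants and 13 worker-slots to fill, someone must work at least ⌈13/4⌉ = 4 shifts, so k ≥ 4.
k = 4 works: Thu evening→Osei, Fri morning→Osei, Fri afternoon→Jules+Abara, Fri evening→Osei+Yoon, Sat morning→Osei+Yoon, Sat afternoon→Yoon, Sat evening→Jules, Sun morning→Yoon+Abara, Sun afternoon→Jules.
Loads: Osei 4, Yoon 4, Jules 3, Abara 2 — all ≤ 4.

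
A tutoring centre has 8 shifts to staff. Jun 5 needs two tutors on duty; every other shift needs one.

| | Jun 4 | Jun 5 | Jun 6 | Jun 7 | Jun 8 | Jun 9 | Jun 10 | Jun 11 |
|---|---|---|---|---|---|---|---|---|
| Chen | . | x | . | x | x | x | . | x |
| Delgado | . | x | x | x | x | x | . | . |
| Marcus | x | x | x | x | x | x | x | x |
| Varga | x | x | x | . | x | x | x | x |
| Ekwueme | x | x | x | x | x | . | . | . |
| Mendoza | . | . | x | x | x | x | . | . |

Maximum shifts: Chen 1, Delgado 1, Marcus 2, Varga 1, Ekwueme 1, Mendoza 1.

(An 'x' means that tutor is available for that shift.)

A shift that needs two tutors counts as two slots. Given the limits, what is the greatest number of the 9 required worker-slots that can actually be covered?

Total capacity across all tutors is 1+1+2+1+1+1 = 7, and 9 slots are needed, so at most 7 can be filled.
An assignment achieving 7: Jun 4→Marcus, Jun 5→Delgado+Varga, Jun 6→Ekwueme, Jun 7→Mendoza, Jun 10→Marcus, Jun 11→Chen.
Loads: Chen 1/1, Delgado 1/1, Marcus 2/2, Varga 1/1, Ekwueme 1/1, Mendoza 1/1.

7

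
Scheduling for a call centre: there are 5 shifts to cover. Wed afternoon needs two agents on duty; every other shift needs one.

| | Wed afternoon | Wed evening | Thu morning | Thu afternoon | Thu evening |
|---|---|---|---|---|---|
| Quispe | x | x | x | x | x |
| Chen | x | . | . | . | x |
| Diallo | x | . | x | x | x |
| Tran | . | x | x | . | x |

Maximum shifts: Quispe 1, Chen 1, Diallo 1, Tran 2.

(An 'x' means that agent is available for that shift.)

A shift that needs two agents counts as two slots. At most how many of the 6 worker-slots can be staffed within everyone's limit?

Total capacity across all agents is 1+1+1+2 = 5, and 6 slots are needed, so at most 5 can be filled.
An assignment achieving 5: Wed afternoon→Chen, Wed evening→Quispe, Thu morning→Tran, Thu afternoon→Diallo, Thu evening→Tran.
Loads: Quispe 1/1, Chen 1/1, Diallo 1/1, Tran 2/2.

5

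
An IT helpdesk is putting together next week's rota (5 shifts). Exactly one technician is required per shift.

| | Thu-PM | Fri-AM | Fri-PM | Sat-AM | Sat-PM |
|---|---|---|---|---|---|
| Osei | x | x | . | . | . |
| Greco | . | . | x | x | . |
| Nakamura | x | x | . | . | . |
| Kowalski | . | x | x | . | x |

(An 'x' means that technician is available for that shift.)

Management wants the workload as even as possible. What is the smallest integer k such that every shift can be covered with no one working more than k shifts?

With 4 technicians and 5 worker-slots to fill, someone must work at least ⌈5/4⌉ = 2 shifts, so k ≥ 2.
k = 2 works: Thu-PM→Osei, Fri-AM→Osei, Fri-PM→Greco, Sat-AM→Greco, Sat-PM→Kowalski.
Loads: Osei 2, Greco 2, Nakamura 0, Kowalski 1 — all ≤ 2.

2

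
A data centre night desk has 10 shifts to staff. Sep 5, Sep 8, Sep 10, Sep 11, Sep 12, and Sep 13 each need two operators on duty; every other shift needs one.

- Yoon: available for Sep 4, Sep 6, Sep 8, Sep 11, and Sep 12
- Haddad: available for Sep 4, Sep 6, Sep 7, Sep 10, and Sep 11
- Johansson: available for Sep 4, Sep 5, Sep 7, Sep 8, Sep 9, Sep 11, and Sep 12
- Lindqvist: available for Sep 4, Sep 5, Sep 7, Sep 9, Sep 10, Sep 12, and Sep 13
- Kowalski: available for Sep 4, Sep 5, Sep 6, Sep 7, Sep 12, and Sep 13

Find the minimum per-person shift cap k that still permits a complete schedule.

4

With 5 operators and 16 worker-slots to fill, someone must work at least ⌈16/5⌉ = 4 shifts, so k ≥ 4.
k = 4 works: Sep 4→Yoon, Sep 5→Johansson+Lindqvist, Sep 6→Yoon, Sep 7→Haddad, Sep 8→Yoon+Johansson, Sep 9→Johansson, Sep 10→Haddad+Lindqvist, Sep 11→Yoon+Haddad, Sep 12→Johansson+Lindqvist, Sep 13→Lindqvist+Kowalski.
Loads: Yoon 4, Haddad 3, Johansson 4, Lindqvist 4, Kowalski 1 — all ≤ 4.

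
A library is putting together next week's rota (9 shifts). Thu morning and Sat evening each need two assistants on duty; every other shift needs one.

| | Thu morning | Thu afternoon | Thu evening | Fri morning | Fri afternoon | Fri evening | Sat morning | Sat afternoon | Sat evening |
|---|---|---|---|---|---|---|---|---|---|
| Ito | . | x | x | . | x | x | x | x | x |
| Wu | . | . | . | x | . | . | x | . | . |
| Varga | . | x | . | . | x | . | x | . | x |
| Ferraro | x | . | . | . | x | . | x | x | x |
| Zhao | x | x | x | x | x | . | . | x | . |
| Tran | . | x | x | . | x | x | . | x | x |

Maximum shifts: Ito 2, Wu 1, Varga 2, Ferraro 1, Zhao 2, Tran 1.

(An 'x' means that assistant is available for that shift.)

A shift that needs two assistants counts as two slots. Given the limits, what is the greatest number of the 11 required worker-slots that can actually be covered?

9

Total capacity across all assistants is 2+1+2+1+2+1 = 9, and 11 slots are needed, so at most 9 can be filled.
An assignment achieving 9: Thu morning→Ferraro+Zhao, Thu afternoon→Varga, Thu evening→Ito, Fri morning→Wu, Fri evening→Ito, Sat morning→Varga, Sat afternoon→Zhao, Sat evening→Tran.
Loads: Ito 2/2, Wu 1/1, Varga 2/2, Ferraro 1/1, Zhao 2/2, Tran 1/1.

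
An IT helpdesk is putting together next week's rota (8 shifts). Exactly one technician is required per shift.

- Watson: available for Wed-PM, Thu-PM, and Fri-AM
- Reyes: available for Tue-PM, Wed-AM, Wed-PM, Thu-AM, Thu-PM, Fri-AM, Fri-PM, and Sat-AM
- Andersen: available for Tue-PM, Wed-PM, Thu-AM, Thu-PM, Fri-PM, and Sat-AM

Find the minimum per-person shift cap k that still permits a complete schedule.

With 3 technicians and 8 worker-slots to fill, someone must work at least ⌈8/3⌉ = 3 shifts, so k ≥ 3.
k = 3 works: Tue-PM→Reyes, Wed-AM→Reyes, Wed-PM→Watson, Thu-AM→Reyes, Thu-PM→Watson, Fri-AM→Watson, Fri-PM→Andersen, Sat-AM→Andersen.
Loads: Watson 3, Reyes 3, Andersen 2 — all ≤ 3.

3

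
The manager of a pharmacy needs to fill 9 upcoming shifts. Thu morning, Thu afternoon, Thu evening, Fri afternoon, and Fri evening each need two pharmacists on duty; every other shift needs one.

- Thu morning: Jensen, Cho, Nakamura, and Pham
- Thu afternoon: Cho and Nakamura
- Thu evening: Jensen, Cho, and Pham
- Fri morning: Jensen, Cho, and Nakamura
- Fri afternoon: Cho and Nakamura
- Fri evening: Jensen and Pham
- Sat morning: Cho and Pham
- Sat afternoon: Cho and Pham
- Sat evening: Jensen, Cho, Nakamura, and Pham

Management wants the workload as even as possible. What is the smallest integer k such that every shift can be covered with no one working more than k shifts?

With 4 pharmacists and 14 worker-slots to fill, someone must work at least ⌈14/4⌉ = 4 shifts, so k ≥ 4.
k = 4 works: Thu morning→Nakamura+Pham, Thu afternoon→Cho+Nakamura, Thu evening→Jensen+Pham, Fri morning→Jensen, Fri afternoon→Cho+Nakamura, Fri evening→Jensen+Pham, Sat morning→Cho, Sat afternoon→Cho, Sat evening→Jensen.
Loads: Jensen 4, Cho 4, Nakamura 3, Pham 3 — all ≤ 4.

4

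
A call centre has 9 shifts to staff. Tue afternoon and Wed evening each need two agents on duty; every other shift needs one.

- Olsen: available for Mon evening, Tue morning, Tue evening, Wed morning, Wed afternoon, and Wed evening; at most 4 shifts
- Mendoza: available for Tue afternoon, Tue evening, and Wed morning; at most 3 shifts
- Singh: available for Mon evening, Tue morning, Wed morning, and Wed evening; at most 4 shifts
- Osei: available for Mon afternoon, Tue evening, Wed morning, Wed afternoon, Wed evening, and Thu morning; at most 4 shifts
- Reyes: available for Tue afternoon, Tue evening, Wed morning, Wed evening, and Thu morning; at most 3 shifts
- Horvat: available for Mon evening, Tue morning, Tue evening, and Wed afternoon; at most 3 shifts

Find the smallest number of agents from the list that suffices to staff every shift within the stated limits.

11 slots to fill and no one can take more than 4, so at least ⌈11/4⌉ = 3 agents are needed.
Shifts {Mon afternoon, Mon evening, Tue afternoon} need 4 slots, but among the agents available for them (Olsen, Mendoza, Singh, Osei, Reyes, and Horvat) any 3 together supply at most 3. So 3 agents are not enough.
Olsen, Mendoza, Osei, and Reyes alone can cover everything: Mon afternoon→Osei, Mon evening→Olsen, Tue morning→Olsen, Tue afternoon→Mendoza+Reyes, Tue evening→Mendoza, Wed morning→Mendoza, Wed afternoon→Olsen, Wed evening→Olsen+Osei, Thu morning→Osei.

4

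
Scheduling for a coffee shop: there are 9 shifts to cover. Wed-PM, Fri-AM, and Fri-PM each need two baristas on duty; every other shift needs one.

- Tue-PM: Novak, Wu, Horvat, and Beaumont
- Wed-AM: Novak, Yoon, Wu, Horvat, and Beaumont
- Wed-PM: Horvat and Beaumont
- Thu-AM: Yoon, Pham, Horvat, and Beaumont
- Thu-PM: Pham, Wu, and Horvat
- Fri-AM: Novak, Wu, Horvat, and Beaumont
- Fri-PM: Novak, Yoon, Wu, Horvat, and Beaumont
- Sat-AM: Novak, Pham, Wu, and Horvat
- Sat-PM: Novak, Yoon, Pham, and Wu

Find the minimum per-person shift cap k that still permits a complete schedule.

With 6 baristas and 12 worker-slots to fill, someone must work at least ⌈12/6⌉ = 2 shifts, so k ≥ 2.
k = 2 works: Tue-PM→Novak, Wed-AM→Yoon, Wed-PM→Horvat+Beaumont, Thu-AM→Yoon, Thu-PM→Pham, Fri-AM→Wu+Horvat, Fri-PM→Wu+Beaumont, Sat-AM→Novak, Sat-PM→Pham.
Loads: Novak 2, Yoon 2, Pham 2, Wu 2, Horvat 2, Beaumont 2 — all ≤ 2.

2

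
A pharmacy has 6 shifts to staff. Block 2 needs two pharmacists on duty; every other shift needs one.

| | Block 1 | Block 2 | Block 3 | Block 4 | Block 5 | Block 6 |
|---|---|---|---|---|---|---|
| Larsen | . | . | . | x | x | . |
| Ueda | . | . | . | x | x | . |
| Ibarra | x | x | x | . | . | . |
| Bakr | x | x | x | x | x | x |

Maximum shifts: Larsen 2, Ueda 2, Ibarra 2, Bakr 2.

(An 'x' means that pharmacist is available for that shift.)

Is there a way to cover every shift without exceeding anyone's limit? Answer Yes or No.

Total capacity is 8 and 7 slots are needed, so capacity alone doesn't rule it out.
Shifts {Block 1, Block 2, Block 3, Block 6} need 5 worker-slots in total, but the pharmacists available for any of those shifts (Ibarra and Bakr) can supply at most 4 among them. So no valid schedule exists.

No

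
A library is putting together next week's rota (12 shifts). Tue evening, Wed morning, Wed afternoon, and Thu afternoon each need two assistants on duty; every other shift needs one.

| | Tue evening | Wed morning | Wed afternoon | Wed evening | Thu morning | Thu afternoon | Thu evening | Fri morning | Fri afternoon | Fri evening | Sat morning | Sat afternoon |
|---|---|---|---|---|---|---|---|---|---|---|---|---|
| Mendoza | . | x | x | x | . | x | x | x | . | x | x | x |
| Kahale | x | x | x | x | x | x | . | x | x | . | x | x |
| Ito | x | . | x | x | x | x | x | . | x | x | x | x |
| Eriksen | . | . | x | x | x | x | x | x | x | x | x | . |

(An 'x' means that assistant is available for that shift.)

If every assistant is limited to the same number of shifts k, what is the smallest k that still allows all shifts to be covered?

With 4 assistants and 16 worker-slots to fill, someone must work at least ⌈16/4⌉ = 4 shifts, so k ≥ 4.
k = 4 works: Tue evening→Kahale+Ito, Wed morning→Mendoza+Kahale, Wed afternoon→Ito+Eriksen, Wed evening→Eriksen, Thu morning→Kahale, Thu afternoon→Ito+Eriksen, Thu evening→Mendoza, Fri morning→Mendoza, Fri afternoon→Kahale, Fri evening→Mendoza, Sat morning→Eriksen, Sat afternoon→Ito.
Loads: Mendoza 4, Kahale 4, Ito 4, Eriksen 4 — all ≤ 4.

4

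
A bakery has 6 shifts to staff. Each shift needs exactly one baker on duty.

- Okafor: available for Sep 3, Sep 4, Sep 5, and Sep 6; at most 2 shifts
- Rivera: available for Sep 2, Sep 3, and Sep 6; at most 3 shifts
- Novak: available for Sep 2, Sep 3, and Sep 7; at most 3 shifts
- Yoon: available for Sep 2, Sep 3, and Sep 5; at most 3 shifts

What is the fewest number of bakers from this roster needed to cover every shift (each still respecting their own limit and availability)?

3

6 slots to fill and no one can take more than 3, so at least ⌈6/3⌉ = 2 bakers are needed.
Shifts {Sep 4, Sep 5, Sep 6, Sep 7} need 4 slots, but among the bakers available for them (Okafor, Rivera, Novak, and Yoon) any 2 together supply at most 3. So 2 bakers are not enough.
Okafor, Rivera, and Novak alone can cover everything: Sep 2→Rivera, Sep 3→Rivera, Sep 4→Okafor, Sep 5→Okafor, Sep 6→Rivera, Sep 7→Novak.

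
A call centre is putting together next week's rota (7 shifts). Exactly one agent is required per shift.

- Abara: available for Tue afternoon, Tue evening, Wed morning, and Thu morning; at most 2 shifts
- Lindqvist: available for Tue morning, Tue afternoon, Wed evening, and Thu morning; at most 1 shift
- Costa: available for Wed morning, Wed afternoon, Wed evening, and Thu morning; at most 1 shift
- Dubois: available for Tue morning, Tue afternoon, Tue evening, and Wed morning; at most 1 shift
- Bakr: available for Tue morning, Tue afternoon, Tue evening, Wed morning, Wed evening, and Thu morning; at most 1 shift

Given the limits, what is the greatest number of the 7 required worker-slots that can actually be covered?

6

Total capacity across all agents is 2+1+1+1+1 = 6, and 7 slots are needed, so at most 6 can be filled.
An assignment achieving 6: Tue morning→Lindqvist, Tue afternoon→Abara, Tue evening→Abara, Wed morning→Dubois, Wed afternoon→Costa, Wed evening→Bakr.
Loads: Abara 2/2, Lindqvist 1/1, Costa 1/1, Dubois 1/1, Bakr 1/1.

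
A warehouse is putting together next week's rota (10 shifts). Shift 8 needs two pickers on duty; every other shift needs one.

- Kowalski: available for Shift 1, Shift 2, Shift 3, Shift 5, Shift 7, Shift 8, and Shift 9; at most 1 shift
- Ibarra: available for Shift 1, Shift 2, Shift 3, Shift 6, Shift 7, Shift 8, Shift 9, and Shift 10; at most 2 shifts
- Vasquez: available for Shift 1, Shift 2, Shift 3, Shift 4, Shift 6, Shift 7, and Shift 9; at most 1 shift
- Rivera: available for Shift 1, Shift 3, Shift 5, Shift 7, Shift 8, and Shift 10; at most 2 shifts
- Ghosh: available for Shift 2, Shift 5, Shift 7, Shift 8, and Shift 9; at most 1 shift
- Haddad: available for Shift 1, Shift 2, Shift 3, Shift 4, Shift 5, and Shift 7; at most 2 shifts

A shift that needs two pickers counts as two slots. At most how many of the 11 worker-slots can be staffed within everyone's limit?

Total capacity across all pickers is 1+2+1+2+1+2 = 9, and 11 slots are needed, so at most 9 can be filled.
An assignment achieving 9: Shift 1→Rivera, Shift 2→Haddad, Shift 3→Haddad, Shift 4→Vasquez, Shift 5→Kowalski, Shift 6→Ibarra, Shift 8→Rivera+Ghosh, Shift 10→Ibarra.
Loads: Kowalski 1/1, Ibarra 2/2, Vasquez 1/1, Rivera 2/2, Ghosh 1/1, Haddad 2/2.

9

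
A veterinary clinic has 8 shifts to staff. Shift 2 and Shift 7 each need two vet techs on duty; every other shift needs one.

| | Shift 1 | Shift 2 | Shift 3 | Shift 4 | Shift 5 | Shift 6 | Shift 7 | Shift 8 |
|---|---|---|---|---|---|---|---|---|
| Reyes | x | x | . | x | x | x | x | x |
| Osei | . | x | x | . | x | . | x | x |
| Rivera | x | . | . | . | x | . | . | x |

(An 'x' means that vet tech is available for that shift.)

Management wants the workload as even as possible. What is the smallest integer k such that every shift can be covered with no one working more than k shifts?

With 3 vet techs and 10 worker-slots to fill, someone must work at least ⌈10/3⌉ = 4 shifts, so k ≥ 4.
k = 4 works: Shift 1→Rivera, Shift 2→Reyes+Osei, Shift 3→Osei, Shift 4→Reyes, Shift 5→Osei, Shift 6→Reyes, Shift 7→Reyes+Osei, Shift 8→Rivera.
Loads: Reyes 4, Osei 4, Rivera 2 — all ≤ 4.

4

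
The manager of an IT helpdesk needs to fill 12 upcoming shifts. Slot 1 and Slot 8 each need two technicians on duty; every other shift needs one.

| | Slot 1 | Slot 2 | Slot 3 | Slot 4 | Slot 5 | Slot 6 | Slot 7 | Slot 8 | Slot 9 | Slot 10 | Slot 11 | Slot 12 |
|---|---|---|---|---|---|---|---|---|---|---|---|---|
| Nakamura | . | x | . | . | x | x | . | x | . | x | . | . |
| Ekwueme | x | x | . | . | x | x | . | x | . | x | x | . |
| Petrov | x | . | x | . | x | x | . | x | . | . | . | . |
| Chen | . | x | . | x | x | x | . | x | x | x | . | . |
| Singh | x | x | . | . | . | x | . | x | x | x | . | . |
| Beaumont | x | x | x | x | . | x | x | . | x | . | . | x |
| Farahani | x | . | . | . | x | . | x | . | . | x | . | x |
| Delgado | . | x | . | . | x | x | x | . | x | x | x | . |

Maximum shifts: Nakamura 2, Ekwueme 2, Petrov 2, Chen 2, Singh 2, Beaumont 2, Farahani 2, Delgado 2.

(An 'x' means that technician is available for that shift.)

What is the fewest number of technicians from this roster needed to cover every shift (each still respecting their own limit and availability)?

7

14 slots to fill and no one can take more than 2, so at least ⌈14/2⌉ = 7 technicians are needed.
Nakamura, Ekwueme, Petrov, Chen, Singh, Beaumont, and Farahani alone can cover everything: Slot 1→Singh+Farahani, Slot 2→Nakamura, Slot 3→Petrov, Slot 4→Chen, Slot 5→Nakamura, Slot 6→Ekwueme, Slot 7→Beaumont, Slot 8→Petrov+Singh, Slot 9→Chen, Slot 10→Farahani, Slot 11→Ekwueme, Slot 12→Beaumont.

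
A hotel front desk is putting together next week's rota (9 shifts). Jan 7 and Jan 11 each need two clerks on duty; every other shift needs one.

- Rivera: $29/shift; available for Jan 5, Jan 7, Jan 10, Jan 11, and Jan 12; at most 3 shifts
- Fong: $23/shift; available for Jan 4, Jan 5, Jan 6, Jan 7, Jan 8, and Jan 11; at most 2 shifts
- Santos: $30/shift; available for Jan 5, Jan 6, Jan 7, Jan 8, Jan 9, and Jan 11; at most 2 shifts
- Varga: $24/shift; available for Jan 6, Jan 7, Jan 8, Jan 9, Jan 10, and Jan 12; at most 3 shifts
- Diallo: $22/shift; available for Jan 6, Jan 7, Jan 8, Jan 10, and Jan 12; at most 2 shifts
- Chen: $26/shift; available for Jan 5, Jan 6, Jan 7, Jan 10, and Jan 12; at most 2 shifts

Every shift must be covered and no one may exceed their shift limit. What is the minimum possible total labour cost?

$272

Jan 4 can only be covered by Fong, so that assignment is forced.
Picking the cheapest available clerk for each shift independently would cost $255, but that ignores the shift limits.
An optimal schedule: Jan 4→Fong, Jan 5→Chen, Jan 6→Varga, Jan 7→Chen+Rivera, Jan 8→Diallo, Jan 9→Varga, Jan 10→Diallo, Jan 11→Fong+Rivera, Jan 12→Varga.
Total: 23 + 26 + 24 + 26 + 29 + 22 + 24 + 22 + 23 + 29 + 24 = $272.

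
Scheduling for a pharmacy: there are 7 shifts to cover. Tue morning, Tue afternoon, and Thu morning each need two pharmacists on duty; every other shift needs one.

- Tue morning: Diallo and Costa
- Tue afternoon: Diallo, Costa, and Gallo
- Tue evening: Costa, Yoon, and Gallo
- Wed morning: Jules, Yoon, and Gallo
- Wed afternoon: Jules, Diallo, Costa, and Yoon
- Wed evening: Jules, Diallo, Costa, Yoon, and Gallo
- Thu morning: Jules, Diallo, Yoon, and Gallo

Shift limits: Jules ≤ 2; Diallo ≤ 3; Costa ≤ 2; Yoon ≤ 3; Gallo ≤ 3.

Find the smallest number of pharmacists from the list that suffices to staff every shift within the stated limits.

4

10 slots to fill and no one can take more than 3, so at least ⌈10/3⌉ = 4 pharmacists are needed.
Jules, Diallo, Costa, and Yoon alone can cover everything: Tue morning→Diallo+Costa, Tue afternoon→Diallo+Costa, Tue evening→Yoon, Wed morning→Jules, Wed afternoon→Yoon, Wed evening→Yoon, Thu morning→Jules+Diallo.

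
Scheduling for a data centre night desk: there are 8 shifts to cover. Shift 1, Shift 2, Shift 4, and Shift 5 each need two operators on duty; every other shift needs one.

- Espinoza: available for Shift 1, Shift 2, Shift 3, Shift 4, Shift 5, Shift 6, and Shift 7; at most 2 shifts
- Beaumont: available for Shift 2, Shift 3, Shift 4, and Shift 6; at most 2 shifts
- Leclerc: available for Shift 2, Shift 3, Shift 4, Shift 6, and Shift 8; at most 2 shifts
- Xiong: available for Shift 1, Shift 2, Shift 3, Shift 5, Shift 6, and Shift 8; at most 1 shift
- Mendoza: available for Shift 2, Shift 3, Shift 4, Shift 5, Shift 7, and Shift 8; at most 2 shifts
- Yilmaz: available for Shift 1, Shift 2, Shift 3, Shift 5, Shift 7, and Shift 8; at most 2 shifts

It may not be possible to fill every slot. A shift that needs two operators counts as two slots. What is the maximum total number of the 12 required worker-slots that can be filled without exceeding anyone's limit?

11

Total capacity across all operators is 2+2+2+1+2+2 = 11, and 12 slots are needed, so at most 11 can be filled.
An assignment achieving 11: Shift 1→Espinoza+Xiong, Shift 2→Mendoza+Yilmaz, Shift 4→Beaumont+Leclerc, Shift 5→Mendoza+Yilmaz, Shift 6→Beaumont, Shift 7→Espinoza, Shift 8→Leclerc.
Loads: Espinoza 2/2, Beaumont 2/2, Leclerc 2/2, Xiong 1/1, Mendoza 2/2, Yilmaz 2/2.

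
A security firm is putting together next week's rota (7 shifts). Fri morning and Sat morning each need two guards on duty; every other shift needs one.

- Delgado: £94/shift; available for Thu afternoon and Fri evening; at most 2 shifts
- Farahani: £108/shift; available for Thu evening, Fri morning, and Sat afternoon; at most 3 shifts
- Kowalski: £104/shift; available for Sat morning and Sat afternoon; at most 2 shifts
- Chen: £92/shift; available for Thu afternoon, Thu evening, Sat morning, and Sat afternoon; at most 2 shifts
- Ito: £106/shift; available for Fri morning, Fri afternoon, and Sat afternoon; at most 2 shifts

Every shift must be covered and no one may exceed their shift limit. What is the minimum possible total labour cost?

Fri morning can only be covered by Farahani and Ito, so that assignment is forced.
Fri afternoon can only be covered by Ito, so that assignment is forced.
Fri evening can only be covered by Delgado, so that assignment is forced.
Picking the cheapest available guard for each shift independently would cost £886, but that ignores the shift limits.
An optimal schedule: Thu afternoon→Delgado, Thu evening→Chen, Fri morning→Ito+Farahani, Fri afternoon→Ito, Fri evening→Delgado, Sat morning→Chen+Kowalski, Sat afternoon→Kowalski.
Total: 94 + 92 + 106 + 108 + 106 + 94 + 92 + 104 + 104 = £900.

£900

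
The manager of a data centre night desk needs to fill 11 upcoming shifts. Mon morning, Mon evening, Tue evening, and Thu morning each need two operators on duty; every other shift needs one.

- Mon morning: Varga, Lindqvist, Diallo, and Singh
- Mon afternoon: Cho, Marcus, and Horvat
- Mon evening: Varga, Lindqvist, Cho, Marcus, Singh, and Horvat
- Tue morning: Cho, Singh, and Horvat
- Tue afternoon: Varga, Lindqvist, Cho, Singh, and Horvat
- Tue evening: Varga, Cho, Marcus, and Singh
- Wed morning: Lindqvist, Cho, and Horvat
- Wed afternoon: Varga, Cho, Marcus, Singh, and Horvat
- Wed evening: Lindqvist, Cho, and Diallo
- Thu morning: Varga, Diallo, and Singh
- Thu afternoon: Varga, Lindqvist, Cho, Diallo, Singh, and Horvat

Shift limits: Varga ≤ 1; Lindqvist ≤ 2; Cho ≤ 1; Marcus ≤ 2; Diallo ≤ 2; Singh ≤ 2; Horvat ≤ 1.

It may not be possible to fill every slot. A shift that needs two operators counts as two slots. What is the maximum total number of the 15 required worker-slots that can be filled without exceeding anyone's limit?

11

Total capacity across all operators is 1+2+1+2+2+2+1 = 11, and 15 slots are needed, so at most 11 can be filled.
An assignment achieving 11: Mon morning→Diallo+Singh, Mon afternoon→Cho, Tue morning→Singh, Tue afternoon→Horvat, Tue evening→Marcus, Wed morning→Lindqvist, Wed afternoon→Marcus, Wed evening→Lindqvist, Thu morning→Varga+Diallo.
Loads: Varga 1/1, Lindqvist 2/2, Cho 1/1, Marcus 2/2, Diallo 2/2, Singh 2/2, Horvat 1/1.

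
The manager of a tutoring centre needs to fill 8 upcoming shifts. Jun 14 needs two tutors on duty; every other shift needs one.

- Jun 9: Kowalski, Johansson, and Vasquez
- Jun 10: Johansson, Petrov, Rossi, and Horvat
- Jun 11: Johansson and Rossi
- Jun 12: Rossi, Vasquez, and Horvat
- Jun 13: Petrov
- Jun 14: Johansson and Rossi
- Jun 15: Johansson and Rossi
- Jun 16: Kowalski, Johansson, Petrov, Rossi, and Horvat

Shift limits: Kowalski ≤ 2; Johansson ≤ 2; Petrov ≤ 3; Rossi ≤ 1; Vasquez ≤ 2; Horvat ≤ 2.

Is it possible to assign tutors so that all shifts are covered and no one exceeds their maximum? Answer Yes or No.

Total capacity is 12 and 9 slots are needed, so capacity alone doesn't rule it out.
Shifts {Jun 11, Jun 14, Jun 15} need 4 worker-slots in total, but the tutors available for any of those shifts (Johansson and Rossi) can supply at most 3 among them. So no valid schedule exists.

No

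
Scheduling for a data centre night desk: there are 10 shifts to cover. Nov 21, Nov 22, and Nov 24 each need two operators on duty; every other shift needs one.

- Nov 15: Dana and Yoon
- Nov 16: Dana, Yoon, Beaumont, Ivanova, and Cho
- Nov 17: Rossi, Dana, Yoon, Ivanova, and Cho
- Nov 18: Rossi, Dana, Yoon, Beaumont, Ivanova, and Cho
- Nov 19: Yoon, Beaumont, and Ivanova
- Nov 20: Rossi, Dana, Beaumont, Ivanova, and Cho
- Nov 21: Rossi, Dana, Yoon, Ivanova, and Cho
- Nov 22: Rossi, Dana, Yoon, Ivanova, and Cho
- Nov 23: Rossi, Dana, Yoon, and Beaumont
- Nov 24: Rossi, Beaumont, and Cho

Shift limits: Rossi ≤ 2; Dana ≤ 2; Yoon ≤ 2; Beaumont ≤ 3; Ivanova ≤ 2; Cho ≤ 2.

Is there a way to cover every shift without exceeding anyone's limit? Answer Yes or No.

Yes

One valid schedule: Nov 15→Dana, Nov 16→Dana, Nov 17→Yoon, Nov 18→Beaumont, Nov 19→Yoon, Nov 20→Beaumont, Nov 21→Ivanova+Cho, Nov 22→Ivanova+Cho, Nov 23→Rossi, Nov 24→Rossi+Beaumont.
Loads: Rossi 2/2, Dana 2/2, Yoon 2/2, Beaumont 3/3, Ivanova 2/2, Cho 2/2 — all within limits.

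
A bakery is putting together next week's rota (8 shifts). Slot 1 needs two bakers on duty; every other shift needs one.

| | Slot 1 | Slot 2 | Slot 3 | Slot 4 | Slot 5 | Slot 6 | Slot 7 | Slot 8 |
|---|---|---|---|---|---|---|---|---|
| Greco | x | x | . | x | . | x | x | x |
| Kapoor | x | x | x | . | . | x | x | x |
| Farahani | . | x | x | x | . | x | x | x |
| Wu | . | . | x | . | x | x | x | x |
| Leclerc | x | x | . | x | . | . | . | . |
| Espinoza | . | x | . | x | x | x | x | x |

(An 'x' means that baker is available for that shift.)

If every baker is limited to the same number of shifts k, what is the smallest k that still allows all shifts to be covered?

With 6 bakers and 9 worker-slots to fill, someone must work at least ⌈9/6⌉ = 2 shifts, so k ≥ 2.
k = 2 works: Slot 1→Greco+Kapoor, Slot 2→Farahani, Slot 3→Kapoor, Slot 4→Greco, Slot 5→Wu, Slot 6→Farahani, Slot 7→Wu, Slot 8→Espinoza.
Loads: Greco 2, Kapoor 2, Farahani 2, Wu 2, Leclerc 0, Espinoza 1 — all ≤ 2.

2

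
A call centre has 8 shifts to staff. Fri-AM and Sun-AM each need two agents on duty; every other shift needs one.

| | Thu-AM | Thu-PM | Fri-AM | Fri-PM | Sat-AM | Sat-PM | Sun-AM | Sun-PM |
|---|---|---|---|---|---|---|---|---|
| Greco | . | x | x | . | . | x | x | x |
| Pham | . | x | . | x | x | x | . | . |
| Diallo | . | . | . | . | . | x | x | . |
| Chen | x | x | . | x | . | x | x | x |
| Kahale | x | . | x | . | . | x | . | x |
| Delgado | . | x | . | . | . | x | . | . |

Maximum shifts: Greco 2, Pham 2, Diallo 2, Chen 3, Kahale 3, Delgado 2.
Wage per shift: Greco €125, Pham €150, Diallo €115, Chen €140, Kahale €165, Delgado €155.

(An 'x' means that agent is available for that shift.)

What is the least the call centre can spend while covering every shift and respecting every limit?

Fri-AM can only be covered by Greco and Kahale, so that assignment is forced.
Sat-AM can only be covered by Pham, so that assignment is forced.
Picking the cheapest available agent for each shift independently would cost €1325, but that ignores the shift limits.
An optimal schedule: Thu-AM→Chen, Thu-PM→Chen, Fri-AM→Greco+Kahale, Fri-PM→Pham, Sat-AM→Pham, Sat-PM→Diallo, Sun-AM→Greco+Diallo, Sun-PM→Chen.
Total: 140 + 140 + 125 + 165 + 150 + 150 + 115 + 125 + 115 + 140 = €1365.

€1365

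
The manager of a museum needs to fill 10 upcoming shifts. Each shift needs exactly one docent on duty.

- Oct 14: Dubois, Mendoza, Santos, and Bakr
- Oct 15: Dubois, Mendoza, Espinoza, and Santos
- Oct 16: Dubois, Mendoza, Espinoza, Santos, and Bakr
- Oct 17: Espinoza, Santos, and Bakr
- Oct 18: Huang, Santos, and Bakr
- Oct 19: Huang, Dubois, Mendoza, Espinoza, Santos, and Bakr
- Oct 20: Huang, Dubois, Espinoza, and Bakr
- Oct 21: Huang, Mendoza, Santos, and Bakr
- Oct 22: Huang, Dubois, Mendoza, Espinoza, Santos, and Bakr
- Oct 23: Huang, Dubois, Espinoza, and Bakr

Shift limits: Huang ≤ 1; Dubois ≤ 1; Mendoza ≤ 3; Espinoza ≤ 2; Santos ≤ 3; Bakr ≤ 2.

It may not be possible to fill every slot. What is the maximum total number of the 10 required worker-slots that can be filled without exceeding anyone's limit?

Total capacity across all docents is 1+1+3+2+3+2 = 12, and 10 slots are needed, so at most 10 can be filled.
An assignment achieving 10: Oct 14→Dubois, Oct 15→Mendoza, Oct 16→Mendoza, Oct 17→Espinoza, Oct 18→Huang, Oct 19→Santos, Oct 20→Espinoza, Oct 21→Mendoza, Oct 22→Santos, Oct 23→Bakr.
Loads: Huang 1/1, Dubois 1/1, Mendoza 3/3, Espinoza 2/2, Santos 2/3, Bakr 1/2.

10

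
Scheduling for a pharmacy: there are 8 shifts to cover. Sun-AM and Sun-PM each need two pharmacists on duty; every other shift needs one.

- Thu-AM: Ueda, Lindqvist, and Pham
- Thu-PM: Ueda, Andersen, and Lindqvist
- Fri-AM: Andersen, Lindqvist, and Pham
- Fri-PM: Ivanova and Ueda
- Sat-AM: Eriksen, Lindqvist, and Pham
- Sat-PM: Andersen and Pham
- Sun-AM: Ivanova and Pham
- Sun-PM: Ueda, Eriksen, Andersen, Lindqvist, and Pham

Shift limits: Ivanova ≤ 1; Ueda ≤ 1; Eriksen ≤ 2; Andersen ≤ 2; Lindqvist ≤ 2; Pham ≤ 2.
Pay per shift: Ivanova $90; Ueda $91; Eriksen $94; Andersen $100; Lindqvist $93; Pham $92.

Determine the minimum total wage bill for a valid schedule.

Sun-AM can only be covered by Ivanova and Pham, so that assignment is forced.
Picking the cheapest available pharmacist for each shift independently would cost $913, but that ignores the shift limits.
An optimal schedule: Thu-AM→Lindqvist, Thu-PM→Andersen, Fri-AM→Lindqvist, Fri-PM→Ueda, Sat-AM→Eriksen, Sat-PM→Andersen, Sun-AM→Ivanova+Pham, Sun-PM→Eriksen+Pham.
Total: 93 + 100 + 93 + 91 + 94 + 100 + 90 + 92 + 94 + 92 = $939.

$939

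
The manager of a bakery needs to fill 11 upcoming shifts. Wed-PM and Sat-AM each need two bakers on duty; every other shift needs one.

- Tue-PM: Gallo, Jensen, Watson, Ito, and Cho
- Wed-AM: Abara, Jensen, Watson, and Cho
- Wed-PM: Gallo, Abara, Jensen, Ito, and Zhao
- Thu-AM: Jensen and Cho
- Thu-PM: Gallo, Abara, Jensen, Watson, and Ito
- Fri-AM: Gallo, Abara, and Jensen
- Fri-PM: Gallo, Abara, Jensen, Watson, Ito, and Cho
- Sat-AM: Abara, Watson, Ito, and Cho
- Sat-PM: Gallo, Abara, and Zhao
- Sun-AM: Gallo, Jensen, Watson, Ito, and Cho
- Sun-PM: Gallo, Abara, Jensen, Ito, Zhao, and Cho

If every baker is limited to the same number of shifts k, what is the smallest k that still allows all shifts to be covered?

2

With 7 bakers and 13 worker-slots to fill, someone must work at least ⌈13/7⌉ = 2 shifts, so k ≥ 2.
k = 2 works: Tue-PM→Jensen, Wed-AM→Abara, Wed-PM→Ito+Zhao, Thu-AM→Jensen, Thu-PM→Abara, Fri-AM→Gallo, Fri-PM→Watson, Sat-AM→Ito+Cho, Sat-PM→Gallo, Sun-AM→Watson, Sun-PM→Zhao.
Loads: Gallo 2, Abara 2, Jensen 2, Watson 2, Ito 2, Zhao 2, Cho 1 — all ≤ 2.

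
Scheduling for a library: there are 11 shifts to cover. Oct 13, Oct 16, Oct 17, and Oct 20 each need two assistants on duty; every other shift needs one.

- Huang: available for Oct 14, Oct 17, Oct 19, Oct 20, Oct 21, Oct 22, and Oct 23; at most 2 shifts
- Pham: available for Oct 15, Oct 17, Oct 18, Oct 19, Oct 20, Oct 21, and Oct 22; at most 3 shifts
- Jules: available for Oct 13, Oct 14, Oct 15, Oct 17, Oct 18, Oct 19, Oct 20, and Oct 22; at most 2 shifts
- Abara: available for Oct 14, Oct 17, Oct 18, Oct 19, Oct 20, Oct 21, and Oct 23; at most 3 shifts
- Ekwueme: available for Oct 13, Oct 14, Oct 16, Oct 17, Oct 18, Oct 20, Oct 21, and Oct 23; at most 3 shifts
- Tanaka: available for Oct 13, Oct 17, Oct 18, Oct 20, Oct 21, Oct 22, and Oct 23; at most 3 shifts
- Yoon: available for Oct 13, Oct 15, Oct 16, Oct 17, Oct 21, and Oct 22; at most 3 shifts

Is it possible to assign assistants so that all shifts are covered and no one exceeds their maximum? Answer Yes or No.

Yes

Oct 16 can only be covered by Ekwueme and Yoon, so that assignment is forced.
One valid schedule: Oct 13→Jules+Ekwueme, Oct 14→Huang, Oct 15→Pham, Oct 16→Ekwueme+Yoon, Oct 17→Ekwueme+Tanaka, Oct 18→Pham, Oct 19→Huang, Oct 20→Jules+Abara, Oct 21→Abara, Oct 22→Pham, Oct 23→Abara.
Loads: Huang 2/2, Pham 3/3, Jules 2/2, Abara 3/3, Ekwueme 3/3, Tanaka 1/3, Yoon 1/3 — all within limits.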